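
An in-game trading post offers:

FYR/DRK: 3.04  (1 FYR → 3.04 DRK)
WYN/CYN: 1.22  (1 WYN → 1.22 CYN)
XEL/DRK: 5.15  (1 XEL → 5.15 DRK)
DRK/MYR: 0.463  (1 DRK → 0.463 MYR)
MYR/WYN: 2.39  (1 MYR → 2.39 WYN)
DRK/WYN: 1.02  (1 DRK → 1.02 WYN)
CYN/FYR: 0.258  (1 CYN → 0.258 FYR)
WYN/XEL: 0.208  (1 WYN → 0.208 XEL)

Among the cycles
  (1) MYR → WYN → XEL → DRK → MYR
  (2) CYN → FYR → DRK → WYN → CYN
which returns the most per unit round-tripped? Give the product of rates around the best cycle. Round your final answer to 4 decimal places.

(1) 2.39 × 0.208 × 5.15 × 0.463 = 1.18536
(2) 0.258 × 3.04 × 1.02 × 1.22 = 0.97601
Highest is cycle (1) at 1.1854 (>1, arbitrage).

1.1854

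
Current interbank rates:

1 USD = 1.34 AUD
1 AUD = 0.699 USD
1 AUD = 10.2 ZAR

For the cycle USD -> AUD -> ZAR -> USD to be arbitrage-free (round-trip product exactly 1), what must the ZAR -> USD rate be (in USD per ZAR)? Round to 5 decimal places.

0.07316

Known legs of the cycle: 1.34 × 10.2 = 13.668
For no arbitrage the full-cycle product must be 1, so the missing rate is 1 / 13.668 ≈ 0.0731636.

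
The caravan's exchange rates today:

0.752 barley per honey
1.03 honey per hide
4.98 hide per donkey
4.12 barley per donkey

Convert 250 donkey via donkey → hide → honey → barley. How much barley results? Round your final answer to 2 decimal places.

964.33

250 donkey × 4.98 = 1245 hide
1245 hide × 1.03 = 1282.35 honey
1282.35 honey × 0.752 = 964.3272 barley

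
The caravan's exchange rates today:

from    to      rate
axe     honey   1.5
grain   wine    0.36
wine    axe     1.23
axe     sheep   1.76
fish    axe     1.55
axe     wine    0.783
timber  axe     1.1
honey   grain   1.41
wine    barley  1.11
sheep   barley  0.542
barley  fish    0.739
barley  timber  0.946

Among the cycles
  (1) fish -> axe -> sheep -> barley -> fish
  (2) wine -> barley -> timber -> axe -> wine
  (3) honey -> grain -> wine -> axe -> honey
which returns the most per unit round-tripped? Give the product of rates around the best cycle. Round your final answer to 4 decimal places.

(1) 1.55 × 1.76 × 0.542 × 0.739 = 1.09267
(2) 1.11 × 0.946 × 1.1 × 0.783 = 0.90442
(3) 1.41 × 0.36 × 1.23 × 1.5 = 0.93652
Highest is cycle (1) at 1.0927 (>1, arbitrage).

1.0927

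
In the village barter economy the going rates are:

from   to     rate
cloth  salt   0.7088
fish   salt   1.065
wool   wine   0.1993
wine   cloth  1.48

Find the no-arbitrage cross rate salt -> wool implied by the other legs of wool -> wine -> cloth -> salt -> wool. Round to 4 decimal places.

Known legs of the cycle: 0.1993 × 1.48 × 0.7088 = 0.2090704832
For no arbitrage the full-cycle product must be 1, so the missing rate is 1 / 0.2090704832 ≈ 4.783076.

4.7831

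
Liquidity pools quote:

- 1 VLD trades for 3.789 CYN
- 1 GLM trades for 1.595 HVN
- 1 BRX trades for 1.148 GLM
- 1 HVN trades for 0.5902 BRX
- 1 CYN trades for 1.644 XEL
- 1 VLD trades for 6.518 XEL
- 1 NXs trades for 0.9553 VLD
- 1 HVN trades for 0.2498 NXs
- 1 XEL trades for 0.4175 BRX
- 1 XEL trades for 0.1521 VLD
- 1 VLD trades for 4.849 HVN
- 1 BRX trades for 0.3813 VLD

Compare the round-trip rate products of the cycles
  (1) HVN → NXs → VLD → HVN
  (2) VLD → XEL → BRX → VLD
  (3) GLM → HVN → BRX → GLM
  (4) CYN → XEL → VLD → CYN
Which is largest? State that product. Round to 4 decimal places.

1.1571

(1) 0.2498 × 0.9553 × 4.849 = 1.15714
(2) 6.518 × 0.4175 × 0.3813 = 1.03762
(3) 1.595 × 0.5902 × 1.148 = 1.08069
(4) 1.644 × 0.1521 × 3.789 = 0.94745
Highest is cycle (1) at 1.1571 (>1, arbitrage).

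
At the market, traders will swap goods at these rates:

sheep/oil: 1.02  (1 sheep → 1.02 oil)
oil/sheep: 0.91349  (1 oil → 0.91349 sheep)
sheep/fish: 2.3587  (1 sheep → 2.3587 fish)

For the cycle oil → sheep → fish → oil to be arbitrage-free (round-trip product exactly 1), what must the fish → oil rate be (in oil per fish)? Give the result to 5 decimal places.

Known legs of the cycle: 0.91349 × 2.3587 = 2.154648863
For no arbitrage the full-cycle product must be 1, so the missing rate is 1 / 2.154648863 ≈ 0.4641127.

0.46411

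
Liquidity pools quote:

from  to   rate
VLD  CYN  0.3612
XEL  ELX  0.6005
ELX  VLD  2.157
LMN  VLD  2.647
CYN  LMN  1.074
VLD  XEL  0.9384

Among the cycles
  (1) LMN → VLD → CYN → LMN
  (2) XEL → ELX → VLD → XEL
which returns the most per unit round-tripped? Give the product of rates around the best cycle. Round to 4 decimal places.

(1) 2.647 × 0.3612 × 1.074 = 1.02685
(2) 0.6005 × 2.157 × 0.9384 = 1.21549
Highest is cycle (2) at 1.2155 (>1, arbitrage).

1.2155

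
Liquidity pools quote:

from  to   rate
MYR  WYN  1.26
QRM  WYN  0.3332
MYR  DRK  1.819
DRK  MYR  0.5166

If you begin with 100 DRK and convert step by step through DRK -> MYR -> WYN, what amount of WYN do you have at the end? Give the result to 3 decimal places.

100 DRK × 0.5166 = 51.66 MYR
51.66 MYR × 1.26 = 65.0916 WYN

65.092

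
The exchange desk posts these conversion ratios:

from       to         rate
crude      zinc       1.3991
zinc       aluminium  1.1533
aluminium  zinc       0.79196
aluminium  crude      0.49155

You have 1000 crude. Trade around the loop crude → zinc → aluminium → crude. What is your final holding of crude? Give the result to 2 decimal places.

1000 crude × 1.3991 = 1399.1 zinc
1399.1 zinc × 1.1533 = 1613.58203 aluminium
1613.58203 aluminium × 0.49155 = 793.1562468465 crude

793.16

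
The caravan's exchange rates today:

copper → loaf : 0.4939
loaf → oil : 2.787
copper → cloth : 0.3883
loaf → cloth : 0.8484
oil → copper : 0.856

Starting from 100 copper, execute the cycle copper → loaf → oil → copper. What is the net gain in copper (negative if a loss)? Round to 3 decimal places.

100 copper × 0.4939 = 49.39 loaf
49.39 loaf × 2.787 = 137.64993 oil
137.64993 oil × 0.856 = 117.82834008 copper
Net change: 117.82834008 − 100 = 17.82834008 copper

17.828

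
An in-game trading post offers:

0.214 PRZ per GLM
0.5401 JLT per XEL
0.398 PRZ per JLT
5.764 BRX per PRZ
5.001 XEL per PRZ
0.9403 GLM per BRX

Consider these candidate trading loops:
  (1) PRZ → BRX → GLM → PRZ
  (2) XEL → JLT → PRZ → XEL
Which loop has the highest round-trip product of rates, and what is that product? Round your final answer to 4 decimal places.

(1) 5.764 × 0.9403 × 0.214 = 1.15986
(2) 0.5401 × 0.398 × 5.001 = 1.07501
Highest is cycle (1) at 1.1599 (>1, arbitrage).

1.1599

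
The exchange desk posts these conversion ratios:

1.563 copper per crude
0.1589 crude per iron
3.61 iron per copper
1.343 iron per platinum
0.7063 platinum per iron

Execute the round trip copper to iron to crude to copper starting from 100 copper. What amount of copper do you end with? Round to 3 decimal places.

100 copper × 3.61 = 361 iron
361 iron × 0.1589 = 57.3629 crude
57.3629 crude × 1.563 = 89.6582127 copper

89.658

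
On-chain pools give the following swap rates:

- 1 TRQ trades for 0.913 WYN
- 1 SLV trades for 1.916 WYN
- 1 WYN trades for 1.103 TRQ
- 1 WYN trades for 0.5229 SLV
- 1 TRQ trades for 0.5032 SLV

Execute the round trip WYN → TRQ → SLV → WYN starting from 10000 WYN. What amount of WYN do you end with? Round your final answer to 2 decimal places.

10634.37

10000 WYN × 1.103 = 11030 TRQ
11030 TRQ × 0.5032 = 5550.296 SLV
5550.296 SLV × 1.916 = 10634.367136 WYN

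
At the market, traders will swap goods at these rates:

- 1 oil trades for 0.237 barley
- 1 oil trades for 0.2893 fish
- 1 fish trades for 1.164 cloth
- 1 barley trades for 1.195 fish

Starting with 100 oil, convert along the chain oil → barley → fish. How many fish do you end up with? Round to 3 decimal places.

28.322

100 oil × 0.237 = 23.7 barley
23.7 barley × 1.195 = 28.3215 fish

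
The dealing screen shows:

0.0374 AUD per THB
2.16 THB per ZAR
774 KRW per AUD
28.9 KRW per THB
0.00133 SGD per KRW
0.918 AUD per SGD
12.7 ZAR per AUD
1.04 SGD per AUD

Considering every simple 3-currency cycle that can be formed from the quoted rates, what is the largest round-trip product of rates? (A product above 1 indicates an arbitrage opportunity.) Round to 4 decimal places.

ZAR→THB→AUD→ZAR: 2.16 × 0.0374 × 12.7 = 1.02596
KRW→SGD→AUD→KRW: 0.00133 × 0.918 × 774 = 0.94501
Maximum is ZAR→THB→AUD→ZAR at 1.0260; arbitrage exists.

1.0260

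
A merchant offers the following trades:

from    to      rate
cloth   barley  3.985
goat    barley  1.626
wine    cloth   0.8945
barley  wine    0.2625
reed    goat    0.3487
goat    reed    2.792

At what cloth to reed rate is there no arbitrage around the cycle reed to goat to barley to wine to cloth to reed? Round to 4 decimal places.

7.5113

Known legs of the cycle: 0.3487 × 1.626 × 0.2625 × 0.8945 = 0.13313190342375
For no arbitrage the full-cycle product must be 1, so the missing rate is 1 / 0.13313190342375 ≈ 7.511348.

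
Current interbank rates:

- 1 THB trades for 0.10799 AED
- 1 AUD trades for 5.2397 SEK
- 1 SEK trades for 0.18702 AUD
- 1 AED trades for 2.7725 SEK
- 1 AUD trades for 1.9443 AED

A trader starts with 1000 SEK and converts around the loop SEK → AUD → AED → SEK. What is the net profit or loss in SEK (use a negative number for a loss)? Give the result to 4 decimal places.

8.1447

1000 SEK × 0.18702 = 187.02 AUD
187.02 AUD × 1.9443 = 363.622986 AED
363.622986 AED × 2.7725 = 1008.144728685 SEK
Net change: 1008.144728685 − 1000 = 8.144728685 SEK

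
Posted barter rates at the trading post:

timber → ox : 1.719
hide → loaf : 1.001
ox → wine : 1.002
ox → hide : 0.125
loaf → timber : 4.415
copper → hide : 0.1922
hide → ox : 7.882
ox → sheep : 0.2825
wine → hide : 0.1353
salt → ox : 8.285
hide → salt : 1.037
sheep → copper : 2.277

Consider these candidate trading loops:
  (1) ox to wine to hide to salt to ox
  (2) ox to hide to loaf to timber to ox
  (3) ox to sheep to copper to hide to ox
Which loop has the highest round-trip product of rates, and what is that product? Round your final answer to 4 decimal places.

1.1648

(1) 1.002 × 0.1353 × 1.037 × 8.285 = 1.16476
(2) 0.125 × 1.001 × 4.415 × 1.719 = 0.94962
(3) 0.2825 × 2.277 × 0.1922 × 7.882 = 0.97448
Highest is cycle (1) at 1.1648 (>1, arbitrage).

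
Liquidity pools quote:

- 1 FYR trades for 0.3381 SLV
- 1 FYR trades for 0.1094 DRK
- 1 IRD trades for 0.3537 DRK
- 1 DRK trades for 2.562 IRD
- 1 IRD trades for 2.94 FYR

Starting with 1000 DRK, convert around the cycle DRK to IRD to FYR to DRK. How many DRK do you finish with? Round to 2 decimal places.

824.03

1000 DRK × 2.562 = 2562 IRD
2562 IRD × 2.94 = 7532.28 FYR
7532.28 FYR × 0.1094 = 824.031432 DRK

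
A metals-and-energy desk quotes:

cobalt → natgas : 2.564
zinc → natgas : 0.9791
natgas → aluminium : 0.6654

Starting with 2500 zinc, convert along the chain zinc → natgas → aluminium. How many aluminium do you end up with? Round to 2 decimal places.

1628.73

2500 zinc × 0.9791 = 2447.75 natgas
2447.75 natgas × 0.6654 = 1628.73285 aluminium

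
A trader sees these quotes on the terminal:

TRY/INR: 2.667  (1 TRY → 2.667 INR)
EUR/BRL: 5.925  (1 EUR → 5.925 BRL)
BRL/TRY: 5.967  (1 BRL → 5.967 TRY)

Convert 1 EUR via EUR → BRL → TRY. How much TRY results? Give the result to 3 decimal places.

1 EUR × 5.925 = 5.925 BRL
5.925 BRL × 5.967 = 35.354475 TRY

35.354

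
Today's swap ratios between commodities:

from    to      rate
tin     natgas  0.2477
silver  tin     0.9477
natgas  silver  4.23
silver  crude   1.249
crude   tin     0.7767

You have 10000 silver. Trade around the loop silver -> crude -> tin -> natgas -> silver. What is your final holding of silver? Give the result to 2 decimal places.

10164.41

10000 silver × 1.249 = 12490 crude
12490 crude × 0.7767 = 9700.983 tin
9700.983 tin × 0.2477 = 2402.9334891 natgas
2402.9334891 natgas × 4.23 = 10164.408658893 silver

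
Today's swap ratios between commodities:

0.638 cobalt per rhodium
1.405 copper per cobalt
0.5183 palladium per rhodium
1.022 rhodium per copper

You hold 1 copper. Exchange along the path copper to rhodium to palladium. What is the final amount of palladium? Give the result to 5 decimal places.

1 copper × 1.022 = 1.022 rhodium
1.022 rhodium × 0.5183 = 0.5297026 palladium

0.52970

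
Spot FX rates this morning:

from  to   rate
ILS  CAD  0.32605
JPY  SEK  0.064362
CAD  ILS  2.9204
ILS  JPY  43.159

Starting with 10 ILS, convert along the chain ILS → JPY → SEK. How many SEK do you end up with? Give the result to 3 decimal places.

10 ILS × 43.159 = 431.59 JPY
431.59 JPY × 0.064362 = 27.77799558 SEK

27.778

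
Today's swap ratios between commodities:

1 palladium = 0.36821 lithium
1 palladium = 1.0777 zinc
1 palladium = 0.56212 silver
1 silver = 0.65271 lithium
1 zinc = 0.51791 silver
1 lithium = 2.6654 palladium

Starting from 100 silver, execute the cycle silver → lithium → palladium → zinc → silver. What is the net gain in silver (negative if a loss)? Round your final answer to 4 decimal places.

-2.8965

100 silver × 0.65271 = 65.271 lithium
65.271 lithium × 2.6654 = 173.9733234 palladium
173.9733234 palladium × 1.0777 = 187.49105062818 zinc
187.49105062818 zinc × 0.51791 = 97.1034900308407038 silver
Net change: 97.1034900308407038 − 100 = -2.8965099691592962 silver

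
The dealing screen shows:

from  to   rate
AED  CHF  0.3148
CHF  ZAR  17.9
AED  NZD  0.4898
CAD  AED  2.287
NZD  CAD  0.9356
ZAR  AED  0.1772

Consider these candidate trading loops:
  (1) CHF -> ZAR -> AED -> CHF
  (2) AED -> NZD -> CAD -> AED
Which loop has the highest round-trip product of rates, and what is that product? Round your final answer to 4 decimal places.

1.0480

(1) 17.9 × 0.1772 × 0.3148 = 0.99851
(2) 0.4898 × 0.9356 × 2.287 = 1.04803
Highest is cycle (2) at 1.0480 (>1, arbitrage).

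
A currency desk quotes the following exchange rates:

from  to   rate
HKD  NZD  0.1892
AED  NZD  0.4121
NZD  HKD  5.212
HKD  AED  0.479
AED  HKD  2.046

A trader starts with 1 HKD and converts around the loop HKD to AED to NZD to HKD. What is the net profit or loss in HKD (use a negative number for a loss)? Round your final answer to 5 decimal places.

1 HKD × 0.479 = 0.479 AED
0.479 AED × 0.4121 = 0.1973959 NZD
0.1973959 NZD × 5.212 = 1.0288274308 HKD
Net change: 1.0288274308 − 1 = 0.0288274308 HKD

0.02883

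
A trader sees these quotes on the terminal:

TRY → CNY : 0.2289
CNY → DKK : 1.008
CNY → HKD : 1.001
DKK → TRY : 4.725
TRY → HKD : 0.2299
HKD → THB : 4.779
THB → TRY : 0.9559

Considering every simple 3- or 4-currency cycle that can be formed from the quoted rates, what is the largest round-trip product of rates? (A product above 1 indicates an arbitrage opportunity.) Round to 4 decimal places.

1.0902

TRY→CNY→DKK→TRY: 0.2289 × 1.008 × 4.725 = 1.09020
TRY→HKD→THB→TRY: 0.2299 × 4.779 × 0.9559 = 1.05024
TRY→CNY→HKD→THB→TRY: 0.2289 × 1.001 × 4.779 × 0.9559 = 1.04672
Maximum is TRY→CNY→DKK→TRY at 1.0902; arbitrage exists.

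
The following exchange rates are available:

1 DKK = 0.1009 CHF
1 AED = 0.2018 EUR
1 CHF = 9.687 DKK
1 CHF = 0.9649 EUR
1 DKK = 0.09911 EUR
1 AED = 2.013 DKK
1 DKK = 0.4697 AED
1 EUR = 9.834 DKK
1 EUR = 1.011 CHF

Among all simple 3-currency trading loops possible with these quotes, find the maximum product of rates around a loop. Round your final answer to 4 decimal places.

0.9706

DKK→EUR→CHF→DKK: 0.09911 × 1.011 × 9.687 = 0.97064
DKK→CHF→EUR→DKK: 0.1009 × 0.9649 × 9.834 = 0.95742
DKK→AED→EUR→DKK: 0.4697 × 0.2018 × 9.834 = 0.93212
Maximum is DKK→EUR→CHF→DKK at 0.9706; no arbitrage — every cycle loses value.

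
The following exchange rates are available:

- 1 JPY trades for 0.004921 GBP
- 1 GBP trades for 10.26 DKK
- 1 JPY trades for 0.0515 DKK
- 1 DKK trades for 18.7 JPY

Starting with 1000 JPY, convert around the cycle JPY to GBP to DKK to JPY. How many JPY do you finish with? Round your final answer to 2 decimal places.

1000 JPY × 0.004921 = 4.921 GBP
4.921 GBP × 10.26 = 50.48946 DKK
50.48946 DKK × 18.7 = 944.152902 JPY

944.15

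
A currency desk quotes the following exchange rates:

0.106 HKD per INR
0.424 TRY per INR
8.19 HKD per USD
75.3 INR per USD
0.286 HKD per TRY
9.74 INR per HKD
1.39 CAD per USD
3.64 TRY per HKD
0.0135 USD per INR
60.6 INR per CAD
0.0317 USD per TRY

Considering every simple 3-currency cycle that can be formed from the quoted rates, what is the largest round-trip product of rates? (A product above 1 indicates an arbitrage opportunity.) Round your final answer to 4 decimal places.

INR→TRY→HKD→INR: 0.424 × 0.286 × 9.74 = 1.18111
INR→USD→CAD→INR: 0.0135 × 1.39 × 60.6 = 1.13716
INR→USD→HKD→INR: 0.0135 × 8.19 × 9.74 = 1.07690
INR→TRY→USD→INR: 0.424 × 0.0317 × 75.3 = 1.01209
USD→HKD→TRY→USD: 8.19 × 3.64 × 0.0317 = 0.94503
Maximum is INR→TRY→HKD→INR at 1.1811; arbitrage exists.

1.1811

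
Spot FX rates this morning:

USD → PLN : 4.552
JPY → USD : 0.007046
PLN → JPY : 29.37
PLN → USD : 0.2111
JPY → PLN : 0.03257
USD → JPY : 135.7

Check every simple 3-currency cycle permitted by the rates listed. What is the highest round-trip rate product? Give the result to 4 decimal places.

0.9420

JPY→USD→PLN→JPY: 0.007046 × 4.552 × 29.37 = 0.94200
JPY→PLN→USD→JPY: 0.03257 × 0.2111 × 135.7 = 0.93301
Maximum is JPY→USD→PLN→JPY at 0.9420; no arbitrage — every cycle loses value.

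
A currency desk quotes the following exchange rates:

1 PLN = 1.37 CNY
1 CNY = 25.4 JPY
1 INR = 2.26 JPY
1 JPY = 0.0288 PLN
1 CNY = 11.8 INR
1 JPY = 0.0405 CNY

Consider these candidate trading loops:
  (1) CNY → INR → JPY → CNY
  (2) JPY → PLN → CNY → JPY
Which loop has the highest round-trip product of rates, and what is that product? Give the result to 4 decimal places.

1.0801

(1) 11.8 × 2.26 × 0.0405 = 1.08005
(2) 0.0288 × 1.37 × 25.4 = 1.00218
Highest is cycle (1) at 1.0801 (>1, arbitrage).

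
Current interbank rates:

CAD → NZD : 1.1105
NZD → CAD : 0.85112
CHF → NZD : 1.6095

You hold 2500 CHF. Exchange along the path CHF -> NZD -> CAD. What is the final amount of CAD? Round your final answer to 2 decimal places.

3424.69

2500 CHF × 1.6095 = 4023.75 NZD
4023.75 NZD × 0.85112 = 3424.6941 CAD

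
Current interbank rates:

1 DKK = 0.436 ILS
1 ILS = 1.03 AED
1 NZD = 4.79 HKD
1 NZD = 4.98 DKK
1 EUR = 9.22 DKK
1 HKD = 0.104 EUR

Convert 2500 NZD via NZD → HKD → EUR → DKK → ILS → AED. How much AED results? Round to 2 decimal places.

2500 NZD × 4.79 = 11975 HKD
11975 HKD × 0.104 = 1245.4 EUR
1245.4 EUR × 9.22 = 11482.588 DKK
11482.588 DKK × 0.436 = 5006.408368 ILS
5006.408368 ILS × 1.03 = 5156.60061904 AED

5156.60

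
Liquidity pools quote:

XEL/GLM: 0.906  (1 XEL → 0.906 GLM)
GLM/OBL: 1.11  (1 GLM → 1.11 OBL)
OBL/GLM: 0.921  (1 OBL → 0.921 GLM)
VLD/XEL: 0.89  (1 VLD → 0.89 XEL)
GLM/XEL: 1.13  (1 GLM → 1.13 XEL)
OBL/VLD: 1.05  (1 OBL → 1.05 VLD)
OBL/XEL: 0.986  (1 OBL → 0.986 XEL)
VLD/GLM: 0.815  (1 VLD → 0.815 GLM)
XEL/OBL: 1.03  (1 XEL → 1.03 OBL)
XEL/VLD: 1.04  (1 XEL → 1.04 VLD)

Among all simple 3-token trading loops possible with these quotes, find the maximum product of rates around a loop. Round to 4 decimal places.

1.0720

OBL→GLM→XEL→OBL: 0.921 × 1.13 × 1.03 = 1.07195
OBL→XEL→GLM→OBL: 0.986 × 0.906 × 1.11 = 0.99158
OBL→VLD→XEL→OBL: 1.05 × 0.89 × 1.03 = 0.96254
VLD→GLM→XEL→VLD: 0.815 × 1.13 × 1.04 = 0.95779
OBL→VLD→GLM→OBL: 1.05 × 0.815 × 1.11 = 0.94988
Maximum is OBL→GLM→XEL→OBL at 1.0720; arbitrage exists.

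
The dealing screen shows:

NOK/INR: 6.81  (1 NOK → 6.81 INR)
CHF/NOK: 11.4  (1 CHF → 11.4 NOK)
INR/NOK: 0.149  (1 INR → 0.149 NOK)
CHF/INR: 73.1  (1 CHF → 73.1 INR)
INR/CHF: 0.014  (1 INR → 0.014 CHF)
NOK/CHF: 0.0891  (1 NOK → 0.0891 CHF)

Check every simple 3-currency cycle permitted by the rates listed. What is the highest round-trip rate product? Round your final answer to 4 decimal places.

NOK→INR→CHF→NOK: 6.81 × 0.014 × 11.4 = 1.08688
NOK→CHF→INR→NOK: 0.0891 × 73.1 × 0.149 = 0.97047
Maximum is NOK→INR→CHF→NOK at 1.0869; arbitrage exists.

1.0869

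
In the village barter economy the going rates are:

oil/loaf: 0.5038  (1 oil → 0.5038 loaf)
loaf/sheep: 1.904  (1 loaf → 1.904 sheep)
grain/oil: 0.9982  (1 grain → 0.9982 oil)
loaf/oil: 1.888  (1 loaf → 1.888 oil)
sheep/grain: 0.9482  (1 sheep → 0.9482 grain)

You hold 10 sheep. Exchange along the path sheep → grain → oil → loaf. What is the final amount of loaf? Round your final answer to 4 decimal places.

10 sheep × 0.9482 = 9.482 grain
9.482 grain × 0.9982 = 9.4649324 oil
9.4649324 oil × 0.5038 = 4.76843294312 loaf

4.7684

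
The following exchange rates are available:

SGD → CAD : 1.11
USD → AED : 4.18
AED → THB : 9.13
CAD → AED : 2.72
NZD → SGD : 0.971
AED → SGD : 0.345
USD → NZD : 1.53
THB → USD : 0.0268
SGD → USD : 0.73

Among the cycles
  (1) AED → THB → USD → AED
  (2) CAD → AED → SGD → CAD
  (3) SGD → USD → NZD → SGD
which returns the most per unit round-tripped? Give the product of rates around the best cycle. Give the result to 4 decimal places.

(1) 9.13 × 0.0268 × 4.18 = 1.02278
(2) 2.72 × 0.345 × 1.11 = 1.04162
(3) 0.73 × 1.53 × 0.971 = 1.08451
Highest is cycle (3) at 1.0845 (>1, arbitrage).

1.0845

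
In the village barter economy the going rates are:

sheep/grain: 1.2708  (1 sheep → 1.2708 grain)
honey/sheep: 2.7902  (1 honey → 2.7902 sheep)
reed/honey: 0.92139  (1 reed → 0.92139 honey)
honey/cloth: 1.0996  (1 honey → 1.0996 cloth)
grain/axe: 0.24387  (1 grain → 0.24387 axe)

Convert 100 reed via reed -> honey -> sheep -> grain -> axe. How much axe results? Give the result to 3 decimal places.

79.674

100 reed × 0.92139 = 92.139 honey
92.139 honey × 2.7902 = 257.0862378 sheep
257.0862378 sheep × 1.2708 = 326.70519099624 grain
326.70519099624 grain × 0.24387 = 79.6735949282530488 axe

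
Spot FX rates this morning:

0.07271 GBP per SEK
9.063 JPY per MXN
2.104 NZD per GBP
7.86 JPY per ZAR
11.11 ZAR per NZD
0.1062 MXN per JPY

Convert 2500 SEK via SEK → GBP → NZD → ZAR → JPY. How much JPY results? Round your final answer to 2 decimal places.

33397.69

2500 SEK × 0.07271 = 181.775 GBP
181.775 GBP × 2.104 = 382.4546 NZD
382.4546 NZD × 11.11 = 4249.070606 ZAR
4249.070606 ZAR × 7.86 = 33397.69496316 JPY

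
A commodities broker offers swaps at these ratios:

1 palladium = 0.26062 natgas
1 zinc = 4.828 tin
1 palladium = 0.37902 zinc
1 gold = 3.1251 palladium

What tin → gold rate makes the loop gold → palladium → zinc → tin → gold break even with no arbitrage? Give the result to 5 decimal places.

0.17487

Known legs of the cycle: 3.1251 × 0.37902 × 4.828 = 5.718647240856
For no arbitrage the full-cycle product must be 1, so the missing rate is 1 / 5.718647240856 ≈ 0.1748665.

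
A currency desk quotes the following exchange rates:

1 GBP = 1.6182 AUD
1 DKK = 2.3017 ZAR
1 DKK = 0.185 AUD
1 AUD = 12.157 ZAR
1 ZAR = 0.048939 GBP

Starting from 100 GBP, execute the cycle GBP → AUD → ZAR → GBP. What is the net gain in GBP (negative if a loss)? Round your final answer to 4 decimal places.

-3.7250

100 GBP × 1.6182 = 161.82 AUD
161.82 AUD × 12.157 = 1967.24574 ZAR
1967.24574 ZAR × 0.048939 = 96.27503926986 GBP
Net change: 96.27503926986 − 100 = -3.72496073014 GBP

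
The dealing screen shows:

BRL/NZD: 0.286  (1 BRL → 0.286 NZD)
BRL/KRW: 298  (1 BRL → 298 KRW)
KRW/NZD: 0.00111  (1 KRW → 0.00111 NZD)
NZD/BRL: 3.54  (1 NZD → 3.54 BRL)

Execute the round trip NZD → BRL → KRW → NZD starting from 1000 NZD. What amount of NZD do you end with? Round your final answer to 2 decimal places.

1170.96

1000 NZD × 3.54 = 3540 BRL
3540 BRL × 298 = 1054920 KRW
1054920 KRW × 0.00111 = 1170.9612 NZD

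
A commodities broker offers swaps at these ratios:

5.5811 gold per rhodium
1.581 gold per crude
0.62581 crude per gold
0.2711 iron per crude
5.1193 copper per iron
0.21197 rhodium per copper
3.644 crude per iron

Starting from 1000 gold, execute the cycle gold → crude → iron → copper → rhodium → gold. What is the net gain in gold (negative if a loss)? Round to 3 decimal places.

1000 gold × 0.62581 = 625.81 crude
625.81 crude × 0.2711 = 169.657091 iron
169.657091 iron × 5.1193 = 868.5255459563 copper
868.5255459563 copper × 0.21197 = 184.101359976356911 rhodium
184.101359976356911 rhodium × 5.5811 = 1027.4881001640455559821 gold
Net change: 1027.4881001640455559821 − 1000 = 27.4881001640455559821 gold

27.488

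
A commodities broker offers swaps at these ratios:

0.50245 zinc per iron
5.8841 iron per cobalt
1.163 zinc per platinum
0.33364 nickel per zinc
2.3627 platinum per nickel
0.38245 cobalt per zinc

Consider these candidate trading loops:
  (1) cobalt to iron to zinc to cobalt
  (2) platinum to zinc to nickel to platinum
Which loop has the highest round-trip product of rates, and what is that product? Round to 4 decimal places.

(1) 5.8841 × 0.50245 × 0.38245 = 1.13070
(2) 1.163 × 0.33364 × 2.3627 = 0.91678
Highest is cycle (1) at 1.1307 (>1, arbitrage).

1.1307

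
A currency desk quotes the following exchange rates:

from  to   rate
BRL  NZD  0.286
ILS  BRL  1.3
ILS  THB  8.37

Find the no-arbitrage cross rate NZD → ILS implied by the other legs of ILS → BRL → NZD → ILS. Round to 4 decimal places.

Known legs of the cycle: 1.3 × 0.286 = 0.3718
For no arbitrage the full-cycle product must be 1, so the missing rate is 1 / 0.3718 ≈ 2.689618.

2.6896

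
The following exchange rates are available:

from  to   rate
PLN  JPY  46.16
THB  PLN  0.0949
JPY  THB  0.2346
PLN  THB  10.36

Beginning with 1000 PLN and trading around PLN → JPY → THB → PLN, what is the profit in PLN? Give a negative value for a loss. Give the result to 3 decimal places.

1000 PLN × 46.16 = 46160 JPY
46160 JPY × 0.2346 = 10829.136 THB
10829.136 THB × 0.0949 = 1027.6850064 PLN
Net change: 1027.6850064 − 1000 = 27.6850064 PLN

27.685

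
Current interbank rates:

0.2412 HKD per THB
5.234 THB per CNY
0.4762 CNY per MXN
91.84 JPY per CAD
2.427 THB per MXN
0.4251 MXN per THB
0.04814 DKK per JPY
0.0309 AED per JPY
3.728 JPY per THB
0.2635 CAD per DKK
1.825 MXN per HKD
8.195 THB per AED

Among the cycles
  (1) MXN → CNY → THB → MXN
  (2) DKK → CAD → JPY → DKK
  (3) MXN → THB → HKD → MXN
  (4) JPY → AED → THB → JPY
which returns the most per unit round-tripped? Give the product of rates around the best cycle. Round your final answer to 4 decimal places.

(1) 0.4762 × 5.234 × 0.4251 = 1.05953
(2) 0.2635 × 91.84 × 0.04814 = 1.16498
(3) 2.427 × 0.2412 × 1.825 = 1.06834
(4) 0.0309 × 8.195 × 3.728 = 0.94402
Highest is cycle (2) at 1.1650 (>1, arbitrage).

1.1650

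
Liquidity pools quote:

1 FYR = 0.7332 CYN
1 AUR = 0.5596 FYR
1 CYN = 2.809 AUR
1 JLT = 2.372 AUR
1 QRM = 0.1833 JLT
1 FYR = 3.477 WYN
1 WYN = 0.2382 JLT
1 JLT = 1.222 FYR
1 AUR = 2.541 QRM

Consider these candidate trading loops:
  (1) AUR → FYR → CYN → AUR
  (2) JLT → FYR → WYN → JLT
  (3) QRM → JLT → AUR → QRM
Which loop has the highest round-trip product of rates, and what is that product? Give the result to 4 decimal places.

(1) 0.5596 × 0.7332 × 2.809 = 1.15253
(2) 1.222 × 3.477 × 0.2382 = 1.01209
(3) 0.1833 × 2.372 × 2.541 = 1.10480
Highest is cycle (1) at 1.1525 (>1, arbitrage).

1.1525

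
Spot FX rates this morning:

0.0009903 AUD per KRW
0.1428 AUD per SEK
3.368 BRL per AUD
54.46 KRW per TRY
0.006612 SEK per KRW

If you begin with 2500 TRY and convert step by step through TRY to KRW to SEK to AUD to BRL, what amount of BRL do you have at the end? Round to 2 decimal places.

2500 TRY × 54.46 = 136150 KRW
136150 KRW × 0.006612 = 900.2238 SEK
900.2238 SEK × 0.1428 = 128.55195864 AUD
128.55195864 AUD × 3.368 = 432.96299669952 BRL

432.96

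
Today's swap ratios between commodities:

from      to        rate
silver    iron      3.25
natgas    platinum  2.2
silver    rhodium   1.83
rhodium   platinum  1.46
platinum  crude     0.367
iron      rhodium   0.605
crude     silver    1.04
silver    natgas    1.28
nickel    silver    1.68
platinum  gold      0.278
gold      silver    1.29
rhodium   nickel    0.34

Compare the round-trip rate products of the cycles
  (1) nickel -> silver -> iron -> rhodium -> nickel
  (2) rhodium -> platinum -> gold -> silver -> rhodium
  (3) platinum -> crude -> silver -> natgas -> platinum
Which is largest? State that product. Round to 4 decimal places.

(1) 1.68 × 3.25 × 0.605 × 0.34 = 1.12312
(2) 1.46 × 0.278 × 1.29 × 1.83 = 0.95816
(3) 0.367 × 1.04 × 1.28 × 2.2 = 1.07481
Highest is cycle (1) at 1.1231 (>1, arbitrage).

1.1231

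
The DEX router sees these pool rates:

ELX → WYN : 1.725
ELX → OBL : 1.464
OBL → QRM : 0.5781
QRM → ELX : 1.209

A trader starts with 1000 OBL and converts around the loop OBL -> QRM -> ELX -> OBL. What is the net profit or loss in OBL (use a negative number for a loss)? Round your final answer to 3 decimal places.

1000 OBL × 0.5781 = 578.1 QRM
578.1 QRM × 1.209 = 698.9229 ELX
698.9229 ELX × 1.464 = 1023.2231256 OBL
Net change: 1023.2231256 − 1000 = 23.2231256 OBL

23.223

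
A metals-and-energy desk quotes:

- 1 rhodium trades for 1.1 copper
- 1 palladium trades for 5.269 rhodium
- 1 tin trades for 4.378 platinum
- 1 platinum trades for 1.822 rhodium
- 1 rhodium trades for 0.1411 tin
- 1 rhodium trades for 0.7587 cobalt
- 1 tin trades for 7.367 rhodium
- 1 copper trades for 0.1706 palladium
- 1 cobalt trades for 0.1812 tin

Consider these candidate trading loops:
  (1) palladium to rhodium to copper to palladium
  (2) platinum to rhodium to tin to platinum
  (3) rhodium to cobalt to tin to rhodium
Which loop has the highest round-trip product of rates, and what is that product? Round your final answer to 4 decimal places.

(1) 5.269 × 1.1 × 0.1706 = 0.98878
(2) 1.822 × 0.1411 × 4.378 = 1.12551
(3) 0.7587 × 0.1812 × 7.367 = 1.01279
Highest is cycle (2) at 1.1255 (>1, arbitrage).

1.1255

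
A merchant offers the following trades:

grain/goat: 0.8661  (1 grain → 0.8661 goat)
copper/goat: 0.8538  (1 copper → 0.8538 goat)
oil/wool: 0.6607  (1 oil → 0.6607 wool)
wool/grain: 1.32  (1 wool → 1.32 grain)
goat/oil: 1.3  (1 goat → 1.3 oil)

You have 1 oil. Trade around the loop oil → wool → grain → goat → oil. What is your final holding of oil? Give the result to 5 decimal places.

1 oil × 0.6607 = 0.6607 wool
0.6607 wool × 1.32 = 0.872124 grain
0.872124 grain × 0.8661 = 0.7553465964 goat
0.7553465964 goat × 1.3 = 0.98195057532 oil

0.98195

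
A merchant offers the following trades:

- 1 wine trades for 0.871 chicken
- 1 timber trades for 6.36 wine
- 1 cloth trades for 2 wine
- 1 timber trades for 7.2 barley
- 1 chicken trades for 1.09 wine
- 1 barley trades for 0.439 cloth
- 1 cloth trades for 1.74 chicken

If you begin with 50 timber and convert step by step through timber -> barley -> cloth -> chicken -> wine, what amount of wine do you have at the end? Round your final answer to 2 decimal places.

299.74

50 timber × 7.2 = 360 barley
360 barley × 0.439 = 158.04 cloth
158.04 cloth × 1.74 = 274.9896 chicken
274.9896 chicken × 1.09 = 299.738664 wine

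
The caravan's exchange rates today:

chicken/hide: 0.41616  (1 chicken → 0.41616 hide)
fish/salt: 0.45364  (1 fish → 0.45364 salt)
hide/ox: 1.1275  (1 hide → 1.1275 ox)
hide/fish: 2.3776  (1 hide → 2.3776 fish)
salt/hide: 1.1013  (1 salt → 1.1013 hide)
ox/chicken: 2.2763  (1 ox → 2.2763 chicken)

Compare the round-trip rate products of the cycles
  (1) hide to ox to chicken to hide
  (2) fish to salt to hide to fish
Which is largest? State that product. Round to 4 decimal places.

1.1878

(1) 1.1275 × 2.2763 × 0.41616 = 1.06809
(2) 0.45364 × 1.1013 × 2.3776 = 1.18783
Highest is cycle (2) at 1.1878 (>1, arbitrage).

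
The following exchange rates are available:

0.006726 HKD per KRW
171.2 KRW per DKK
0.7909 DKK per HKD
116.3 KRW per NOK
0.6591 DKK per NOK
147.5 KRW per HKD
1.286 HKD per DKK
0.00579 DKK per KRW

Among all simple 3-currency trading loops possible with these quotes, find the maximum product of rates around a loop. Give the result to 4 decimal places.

1.0983

HKD→KRW→DKK→HKD: 147.5 × 0.00579 × 1.286 = 1.09828
HKD→DKK→KRW→HKD: 0.7909 × 171.2 × 0.006726 = 0.91071
Maximum is HKD→KRW→DKK→HKD at 1.0983; arbitrage exists.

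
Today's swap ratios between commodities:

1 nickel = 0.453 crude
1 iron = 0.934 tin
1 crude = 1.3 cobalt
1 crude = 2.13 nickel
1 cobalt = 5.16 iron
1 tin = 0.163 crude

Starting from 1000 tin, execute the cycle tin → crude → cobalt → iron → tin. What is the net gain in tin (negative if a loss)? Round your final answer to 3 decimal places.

21.239

1000 tin × 0.163 = 163 crude
163 crude × 1.3 = 211.9 cobalt
211.9 cobalt × 5.16 = 1093.404 iron
1093.404 iron × 0.934 = 1021.239336 tin
Net change: 1021.239336 − 1000 = 21.239336 tin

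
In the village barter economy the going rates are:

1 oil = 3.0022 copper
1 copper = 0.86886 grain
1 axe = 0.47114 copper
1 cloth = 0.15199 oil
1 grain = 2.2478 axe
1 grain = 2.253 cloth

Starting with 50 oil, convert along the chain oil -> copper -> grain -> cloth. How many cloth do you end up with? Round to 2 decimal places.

50 oil × 3.0022 = 150.11 copper
150.11 copper × 0.86886 = 130.4245746 grain
130.4245746 grain × 2.253 = 293.8465665738 cloth

293.85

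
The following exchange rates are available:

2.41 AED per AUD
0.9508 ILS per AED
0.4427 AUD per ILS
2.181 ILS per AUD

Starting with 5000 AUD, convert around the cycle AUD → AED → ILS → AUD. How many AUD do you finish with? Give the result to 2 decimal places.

5000 AUD × 2.41 = 12050 AED
12050 AED × 0.9508 = 11457.14 ILS
11457.14 ILS × 0.4427 = 5072.075878 AUD

5072.08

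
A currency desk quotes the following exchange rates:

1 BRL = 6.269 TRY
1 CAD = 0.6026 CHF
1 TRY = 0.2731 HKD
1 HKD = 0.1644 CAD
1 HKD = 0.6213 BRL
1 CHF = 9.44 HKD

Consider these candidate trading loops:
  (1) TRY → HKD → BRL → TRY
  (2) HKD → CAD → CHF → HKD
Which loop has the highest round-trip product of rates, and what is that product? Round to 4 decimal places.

1.0637

(1) 0.2731 × 0.6213 × 6.269 = 1.06371
(2) 0.1644 × 0.6026 × 9.44 = 0.93520
Highest is cycle (1) at 1.0637 (>1, arbitrage).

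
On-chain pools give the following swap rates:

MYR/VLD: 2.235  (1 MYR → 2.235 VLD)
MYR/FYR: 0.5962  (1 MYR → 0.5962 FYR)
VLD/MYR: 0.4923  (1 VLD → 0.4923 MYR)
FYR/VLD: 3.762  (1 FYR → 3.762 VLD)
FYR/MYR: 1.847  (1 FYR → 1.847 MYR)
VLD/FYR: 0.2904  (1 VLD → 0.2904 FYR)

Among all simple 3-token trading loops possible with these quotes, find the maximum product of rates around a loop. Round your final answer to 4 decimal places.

1.1988

VLD→FYR→MYR→VLD: 0.2904 × 1.847 × 2.235 = 1.19878
VLD→MYR→FYR→VLD: 0.4923 × 0.5962 × 3.762 = 1.10418
Maximum is VLD→FYR→MYR→VLD at 1.1988; arbitrage exists.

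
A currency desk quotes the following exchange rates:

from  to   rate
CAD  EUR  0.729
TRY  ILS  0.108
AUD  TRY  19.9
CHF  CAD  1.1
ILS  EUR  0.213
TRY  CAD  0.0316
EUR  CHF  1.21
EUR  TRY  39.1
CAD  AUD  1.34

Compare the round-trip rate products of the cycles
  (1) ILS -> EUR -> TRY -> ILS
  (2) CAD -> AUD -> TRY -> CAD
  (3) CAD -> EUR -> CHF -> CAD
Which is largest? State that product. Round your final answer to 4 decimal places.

0.9703

(1) 0.213 × 39.1 × 0.108 = 0.89946
(2) 1.34 × 19.9 × 0.0316 = 0.84265
(3) 0.729 × 1.21 × 1.1 = 0.97030
Highest is cycle (3) at 0.9703 (≤1, no arbitrage).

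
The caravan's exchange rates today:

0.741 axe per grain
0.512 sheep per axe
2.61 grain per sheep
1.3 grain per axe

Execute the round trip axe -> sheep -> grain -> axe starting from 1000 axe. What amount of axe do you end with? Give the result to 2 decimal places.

1000 axe × 0.512 = 512 sheep
512 sheep × 2.61 = 1336.32 grain
1336.32 grain × 0.741 = 990.21312 axe

990.21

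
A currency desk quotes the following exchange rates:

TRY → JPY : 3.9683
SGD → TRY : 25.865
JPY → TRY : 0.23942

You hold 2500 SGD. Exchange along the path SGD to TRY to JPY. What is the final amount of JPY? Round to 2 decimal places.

2500 SGD × 25.865 = 64662.5 TRY
64662.5 TRY × 3.9683 = 256600.19875 JPY

256600.20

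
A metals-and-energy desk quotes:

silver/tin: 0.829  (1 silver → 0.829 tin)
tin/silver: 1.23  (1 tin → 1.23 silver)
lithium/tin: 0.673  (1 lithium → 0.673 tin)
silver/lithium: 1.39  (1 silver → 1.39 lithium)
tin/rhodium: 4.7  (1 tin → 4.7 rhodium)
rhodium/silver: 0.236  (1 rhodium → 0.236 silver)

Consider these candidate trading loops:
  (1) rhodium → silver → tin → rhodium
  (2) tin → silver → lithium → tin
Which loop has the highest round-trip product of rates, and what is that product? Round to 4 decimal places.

1.1506

(1) 0.236 × 0.829 × 4.7 = 0.91953
(2) 1.23 × 1.39 × 0.673 = 1.15063
Highest is cycle (2) at 1.1506 (>1, arbitrage).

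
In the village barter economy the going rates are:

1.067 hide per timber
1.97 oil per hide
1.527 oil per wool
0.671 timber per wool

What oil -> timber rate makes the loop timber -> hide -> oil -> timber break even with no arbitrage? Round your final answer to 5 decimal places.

Known legs of the cycle: 1.067 × 1.97 = 2.10199
For no arbitrage the full-cycle product must be 1, so the missing rate is 1 / 2.10199 ≈ 0.4757397.

0.47574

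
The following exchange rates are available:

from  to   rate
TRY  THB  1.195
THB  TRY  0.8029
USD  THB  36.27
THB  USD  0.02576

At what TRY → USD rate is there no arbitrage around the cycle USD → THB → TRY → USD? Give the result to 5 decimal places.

Known legs of the cycle: 36.27 × 0.8029 = 29.121183
For no arbitrage the full-cycle product must be 1, so the missing rate is 1 / 29.121183 ≈ 0.0343393.

0.03434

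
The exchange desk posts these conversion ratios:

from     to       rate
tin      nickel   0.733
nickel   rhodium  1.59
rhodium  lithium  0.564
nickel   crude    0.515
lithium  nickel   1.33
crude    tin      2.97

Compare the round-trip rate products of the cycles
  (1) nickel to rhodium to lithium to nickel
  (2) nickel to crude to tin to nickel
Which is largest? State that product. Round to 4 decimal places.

(1) 1.59 × 0.564 × 1.33 = 1.19269
(2) 0.515 × 2.97 × 0.733 = 1.12116
Highest is cycle (1) at 1.1927 (>1, arbitrage).

1.1927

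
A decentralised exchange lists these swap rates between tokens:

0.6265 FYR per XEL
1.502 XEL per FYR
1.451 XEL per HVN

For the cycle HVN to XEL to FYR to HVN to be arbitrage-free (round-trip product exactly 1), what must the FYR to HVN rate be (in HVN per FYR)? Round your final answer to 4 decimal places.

Known legs of the cycle: 1.451 × 0.6265 = 0.9090515
For no arbitrage the full-cycle product must be 1, so the missing rate is 1 / 0.9090515 ≈ 1.100048.

1.1000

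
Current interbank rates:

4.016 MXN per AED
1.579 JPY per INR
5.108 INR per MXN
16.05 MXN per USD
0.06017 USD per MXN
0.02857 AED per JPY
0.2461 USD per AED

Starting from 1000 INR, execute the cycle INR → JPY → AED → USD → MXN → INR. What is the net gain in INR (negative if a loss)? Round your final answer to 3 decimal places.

1000 INR × 1.579 = 1579 JPY
1579 JPY × 0.02857 = 45.11203 AED
45.11203 AED × 0.2461 = 11.102070583 USD
11.102070583 USD × 16.05 = 178.18823285715 MXN
178.18823285715 MXN × 5.108 = 910.1854934343222 INR
Net change: 910.1854934343222 − 1000 = -89.8145065656778 INR

-89.815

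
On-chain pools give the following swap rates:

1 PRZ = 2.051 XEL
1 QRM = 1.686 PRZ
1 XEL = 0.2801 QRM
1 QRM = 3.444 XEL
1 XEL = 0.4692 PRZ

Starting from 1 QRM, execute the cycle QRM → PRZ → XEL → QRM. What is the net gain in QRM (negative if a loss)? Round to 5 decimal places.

1 QRM × 1.686 = 1.686 PRZ
1.686 PRZ × 2.051 = 3.457986 XEL
3.457986 XEL × 0.2801 = 0.9685818786 QRM
Net change: 0.9685818786 − 1 = -0.0314181214 QRM

-0.03142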